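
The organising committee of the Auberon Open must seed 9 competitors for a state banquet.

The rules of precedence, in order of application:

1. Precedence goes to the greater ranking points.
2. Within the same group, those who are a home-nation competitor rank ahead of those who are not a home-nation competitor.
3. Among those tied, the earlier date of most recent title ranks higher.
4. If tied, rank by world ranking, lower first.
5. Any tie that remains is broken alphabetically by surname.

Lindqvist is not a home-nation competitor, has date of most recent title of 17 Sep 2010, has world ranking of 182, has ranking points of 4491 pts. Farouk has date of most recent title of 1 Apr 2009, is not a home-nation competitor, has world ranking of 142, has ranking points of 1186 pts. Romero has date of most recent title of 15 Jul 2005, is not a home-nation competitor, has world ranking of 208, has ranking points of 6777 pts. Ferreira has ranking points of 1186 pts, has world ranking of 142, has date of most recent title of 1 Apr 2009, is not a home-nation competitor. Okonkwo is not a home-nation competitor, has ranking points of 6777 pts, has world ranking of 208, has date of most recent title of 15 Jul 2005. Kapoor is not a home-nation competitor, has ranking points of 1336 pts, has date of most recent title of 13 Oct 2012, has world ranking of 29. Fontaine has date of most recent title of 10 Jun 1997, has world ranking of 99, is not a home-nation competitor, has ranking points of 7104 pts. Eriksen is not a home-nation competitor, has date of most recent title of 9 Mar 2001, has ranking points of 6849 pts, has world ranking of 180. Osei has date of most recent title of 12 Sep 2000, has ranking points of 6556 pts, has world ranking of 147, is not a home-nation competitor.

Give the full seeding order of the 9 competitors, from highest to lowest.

Fontaine, Eriksen, Okonkwo, Romero, Osei, Lindqvist, Kapoor, Farouk, Ferreira

By ranking points (higher first): Fontaine (7104 pts); then Eriksen (6849 pts); then Okonkwo and Romero (both 6777 pts); then Osei (6556 pts); then Lindqvist (4491 pts); then Kapoor (1336 pts); then Farouk and Ferreira (both 1186 pts).
Okonkwo and Romero are each not a home-nation competitor, so the next rule applies.
Okonkwo and Romero both have date of most recent title 15 Jul 2005, so the next rule applies.
Okonkwo and Romero both have world ranking 208, so the next rule applies.
Among Okonkwo and Romero, alphabetically by surname: Okonkwo before Romero.
Farouk and Ferreira are each not a home-nation competitor, so the next rule applies.
Farouk and Ferreira both have date of most recent title 1 Apr 2009, so the next rule applies.
Farouk and Ferreira both have world ranking 142, so the next rule applies.
Among Farouk and Ferreira, alphabetically by surname: Farouk before Ferreira.
Full order: Fontaine, Eriksen, Okonkwo, Romero, Osei, Lindqvist, Kapoor, Farouk, Ferreira.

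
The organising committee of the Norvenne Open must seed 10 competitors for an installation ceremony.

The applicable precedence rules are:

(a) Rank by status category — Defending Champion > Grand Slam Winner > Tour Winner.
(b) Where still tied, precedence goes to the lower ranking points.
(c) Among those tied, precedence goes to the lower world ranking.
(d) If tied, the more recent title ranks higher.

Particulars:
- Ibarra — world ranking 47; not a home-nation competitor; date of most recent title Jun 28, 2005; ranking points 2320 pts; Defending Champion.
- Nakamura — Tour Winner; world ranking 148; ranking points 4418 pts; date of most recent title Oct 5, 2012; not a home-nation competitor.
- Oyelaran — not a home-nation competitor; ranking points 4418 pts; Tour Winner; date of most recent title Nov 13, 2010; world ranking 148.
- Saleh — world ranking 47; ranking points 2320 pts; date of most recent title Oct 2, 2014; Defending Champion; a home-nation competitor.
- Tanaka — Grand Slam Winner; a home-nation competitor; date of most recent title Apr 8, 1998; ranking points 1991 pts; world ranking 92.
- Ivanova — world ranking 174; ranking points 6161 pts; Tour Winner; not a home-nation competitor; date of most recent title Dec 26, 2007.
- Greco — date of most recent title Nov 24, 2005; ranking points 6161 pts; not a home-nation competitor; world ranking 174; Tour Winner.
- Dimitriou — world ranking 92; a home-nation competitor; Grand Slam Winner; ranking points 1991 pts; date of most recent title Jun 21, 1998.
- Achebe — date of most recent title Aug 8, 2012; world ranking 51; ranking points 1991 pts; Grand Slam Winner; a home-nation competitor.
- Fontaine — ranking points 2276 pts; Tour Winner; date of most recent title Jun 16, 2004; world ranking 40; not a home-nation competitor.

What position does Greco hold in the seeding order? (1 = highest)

By status category: Saleh and Ibarra (Defending Champion); then Achebe, Dimitriou and Tanaka (Grand Slam Winner); then Fontaine, Nakamura, Oyelaran, Ivanova and Greco (Tour Winner).
Saleh and Ibarra both have ranking points 2320 pts, so the next rule applies.
Saleh and Ibarra both have world ranking 47, so the next rule applies.
Among Saleh and Ibarra, by date of most recent title (later first): Saleh (Oct 2, 2014) before Ibarra (Jun 28, 2005).
Achebe, Dimitriou and Tanaka all have ranking points 1991 pts, so the next rule applies.
Among Achebe, Dimitriou and Tanaka, by world ranking (lower first): Achebe (51) before Dimitriou and Tanaka (92).
Among Dimitriou and Tanaka, by date of most recent title (later first): Dimitriou (Jun 21, 1998) before Tanaka (Apr 8, 1998).
Among Fontaine, Nakamura, Oyelaran, Ivanova and Greco, by ranking points (lower first): Fontaine (2276 pts) before Nakamura and Oyelaran (4418 pts) before Ivanova and Greco (6161 pts).
Nakamura and Oyelaran both have world ranking 148, so the next rule applies.
Among Nakamura and Oyelaran, by date of most recent title (later first): Nakamura (Oct 5, 2012) before Oyelaran (Nov 13, 2010).
Ivanova and Greco both have world ranking 174, so the next rule applies.
Among Ivanova and Greco, by date of most recent title (later first): Ivanova (Dec 26, 2007) before Greco (Nov 24, 2005).
Order: Saleh, Ibarra, Achebe, Dimitriou, Tanaka, Fontaine, Nakamura, Oyelaran, Ivanova, Greco. So position 10.

10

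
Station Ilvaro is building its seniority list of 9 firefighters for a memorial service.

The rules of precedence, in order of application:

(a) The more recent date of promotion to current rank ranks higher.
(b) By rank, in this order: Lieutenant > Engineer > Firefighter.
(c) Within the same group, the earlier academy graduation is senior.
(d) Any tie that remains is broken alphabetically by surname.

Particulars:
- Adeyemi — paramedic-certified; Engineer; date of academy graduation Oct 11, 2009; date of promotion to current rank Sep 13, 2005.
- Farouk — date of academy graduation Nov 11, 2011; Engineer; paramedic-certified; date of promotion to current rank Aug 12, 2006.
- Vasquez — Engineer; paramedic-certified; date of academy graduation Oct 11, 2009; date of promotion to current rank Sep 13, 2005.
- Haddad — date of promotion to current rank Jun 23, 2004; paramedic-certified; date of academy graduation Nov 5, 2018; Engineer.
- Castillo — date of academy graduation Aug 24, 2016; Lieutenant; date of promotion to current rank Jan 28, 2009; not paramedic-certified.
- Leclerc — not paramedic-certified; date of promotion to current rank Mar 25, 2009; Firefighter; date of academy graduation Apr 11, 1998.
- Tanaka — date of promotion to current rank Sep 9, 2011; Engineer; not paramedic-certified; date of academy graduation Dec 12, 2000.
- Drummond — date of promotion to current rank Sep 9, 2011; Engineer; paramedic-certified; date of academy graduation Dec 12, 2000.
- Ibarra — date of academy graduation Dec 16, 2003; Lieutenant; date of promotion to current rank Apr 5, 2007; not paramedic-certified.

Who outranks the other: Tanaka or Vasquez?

By date of promotion to current rank (later first): Drummond and Tanaka (both Sep 9, 2011); then Leclerc (Mar 25, 2009); then Castillo (Jan 28, 2009); then Ibarra (Apr 5, 2007); then Farouk (Aug 12, 2006); then Adeyemi and Vasquez (both Sep 13, 2005); then Haddad (Jun 23, 2004).
Drummond and Tanaka are each Engineer, so the next rule applies.
Drummond and Tanaka both have date of academy graduation Dec 12, 2000, so the next rule applies.
Among Drummond and Tanaka, alphabetically by surname: Drummond before Tanaka.
Adeyemi and Vasquez are each Engineer, so the next rule applies.
Adeyemi and Vasquez both have date of academy graduation Oct 11, 2009, so the next rule applies.
Among Adeyemi and Vasquez, alphabetically by surname: Adeyemi before Vasquez.
So Tanaka takes precedence.

Tanaka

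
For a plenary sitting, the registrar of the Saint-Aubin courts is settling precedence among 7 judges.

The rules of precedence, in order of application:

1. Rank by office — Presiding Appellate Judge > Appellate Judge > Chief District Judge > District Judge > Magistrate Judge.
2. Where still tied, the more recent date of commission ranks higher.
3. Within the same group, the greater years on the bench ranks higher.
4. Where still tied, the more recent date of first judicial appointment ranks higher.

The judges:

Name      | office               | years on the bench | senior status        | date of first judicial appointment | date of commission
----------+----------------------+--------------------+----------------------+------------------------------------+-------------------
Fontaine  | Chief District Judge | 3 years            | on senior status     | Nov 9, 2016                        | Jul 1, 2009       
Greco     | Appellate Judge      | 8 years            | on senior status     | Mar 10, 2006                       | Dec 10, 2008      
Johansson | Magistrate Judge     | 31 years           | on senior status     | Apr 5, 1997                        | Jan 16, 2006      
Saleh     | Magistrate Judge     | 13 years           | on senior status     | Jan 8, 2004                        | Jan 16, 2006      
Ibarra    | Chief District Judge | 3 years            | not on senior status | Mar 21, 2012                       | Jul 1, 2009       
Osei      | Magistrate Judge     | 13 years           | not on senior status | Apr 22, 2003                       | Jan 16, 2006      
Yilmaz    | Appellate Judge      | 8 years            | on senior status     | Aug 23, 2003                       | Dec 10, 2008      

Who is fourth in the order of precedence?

Ibarra

By office: Greco and Yilmaz (Appellate Judge); then Fontaine and Ibarra (Chief District Judge); then Johansson, Saleh and Osei (Magistrate Judge).
Greco and Yilmaz both have date of commission Dec 10, 2008, so the next rule applies.
Greco and Yilmaz both have years on the bench 8 years, so the next rule applies.
Among Greco and Yilmaz, by date of first judicial appointment (later first): Greco (Mar 10, 2006) before Yilmaz (Aug 23, 2003).
Fontaine and Ibarra both have date of commission Jul 1, 2009, so the next rule applies.
Fontaine and Ibarra both have years on the bench 3 years, so the next rule applies.
Among Fontaine and Ibarra, by date of first judicial appointment (later first): Fontaine (Nov 9, 2016) before Ibarra (Mar 21, 2012).
Johansson, Saleh and Osei all have date of commission Jan 16, 2006, so the next rule applies.
Among Johansson, Saleh and Osei, by years on the bench (higher first): Johansson (31 years) before Saleh and Osei (13 years).
Among Saleh and Osei, by date of first judicial appointment (later first): Saleh (Jan 8, 2004) before Osei (Apr 22, 2003).
Order: Greco, Yilmaz, Fontaine, Ibarra, Johansson, Saleh, Osei.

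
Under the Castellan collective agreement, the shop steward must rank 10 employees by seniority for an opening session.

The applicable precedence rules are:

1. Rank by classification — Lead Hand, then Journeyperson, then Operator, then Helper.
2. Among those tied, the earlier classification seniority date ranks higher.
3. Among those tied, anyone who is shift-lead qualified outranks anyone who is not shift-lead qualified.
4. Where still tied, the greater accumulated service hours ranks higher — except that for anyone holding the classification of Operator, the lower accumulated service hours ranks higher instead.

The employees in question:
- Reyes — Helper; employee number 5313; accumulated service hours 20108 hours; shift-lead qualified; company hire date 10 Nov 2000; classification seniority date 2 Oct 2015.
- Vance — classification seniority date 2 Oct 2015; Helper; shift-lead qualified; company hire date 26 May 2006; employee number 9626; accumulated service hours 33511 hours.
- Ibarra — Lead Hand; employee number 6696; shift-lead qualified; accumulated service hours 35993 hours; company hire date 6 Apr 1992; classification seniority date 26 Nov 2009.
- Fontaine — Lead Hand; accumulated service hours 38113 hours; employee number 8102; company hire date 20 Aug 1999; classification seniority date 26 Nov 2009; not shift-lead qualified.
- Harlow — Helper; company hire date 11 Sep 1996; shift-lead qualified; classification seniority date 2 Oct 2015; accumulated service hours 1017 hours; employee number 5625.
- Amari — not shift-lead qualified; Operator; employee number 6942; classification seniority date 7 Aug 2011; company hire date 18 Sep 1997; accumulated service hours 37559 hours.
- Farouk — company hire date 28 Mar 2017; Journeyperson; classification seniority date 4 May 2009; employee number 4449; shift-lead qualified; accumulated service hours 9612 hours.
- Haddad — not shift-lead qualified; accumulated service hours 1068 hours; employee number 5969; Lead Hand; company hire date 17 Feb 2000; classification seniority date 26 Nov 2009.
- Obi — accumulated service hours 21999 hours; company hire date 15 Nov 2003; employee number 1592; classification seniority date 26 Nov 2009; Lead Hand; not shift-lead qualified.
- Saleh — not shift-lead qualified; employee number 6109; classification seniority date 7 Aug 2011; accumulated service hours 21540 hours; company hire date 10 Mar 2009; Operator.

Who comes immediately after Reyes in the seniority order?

By classification: Ibarra, Fontaine, Obi and Haddad (Lead Hand); then Farouk (Journeyperson); then Saleh and Amari (Operator); then Vance, Reyes and Harlow (Helper).
Ibarra, Fontaine, Obi and Haddad all have classification seniority date 26 Nov 2009, so the next rule applies.
Among Ibarra, Fontaine, Obi and Haddad, shift-lead qualified before not shift-lead qualified: Ibarra (shift-lead qualified) before Fontaine, Obi and Haddad (not shift-lead qualified).
Among Fontaine, Obi and Haddad, by accumulated service hours (higher first): Fontaine (38113 hours) before Obi (21999 hours) before Haddad (1068 hours).
Saleh and Amari both have classification seniority date 7 Aug 2011, so the next rule applies.
Saleh and Amari are each not shift-lead qualified, so the next rule applies.
Among Saleh and Amari, by accumulated service hours (lower first) (reversed rule for this group): Saleh (21540 hours) before Amari (37559 hours).
Vance, Reyes and Harlow all have classification seniority date 2 Oct 2015, so the next rule applies.
Vance, Reyes and Harlow are each shift-lead qualified, so the next rule applies.
Among Vance, Reyes and Harlow, by accumulated service hours (higher first): Vance (33511 hours) before Reyes (20108 hours) before Harlow (1017 hours).
Order: Ibarra, Fontaine, Obi, Haddad, Farouk, Saleh, Amari, Vance, Reyes, Harlow.

Harlow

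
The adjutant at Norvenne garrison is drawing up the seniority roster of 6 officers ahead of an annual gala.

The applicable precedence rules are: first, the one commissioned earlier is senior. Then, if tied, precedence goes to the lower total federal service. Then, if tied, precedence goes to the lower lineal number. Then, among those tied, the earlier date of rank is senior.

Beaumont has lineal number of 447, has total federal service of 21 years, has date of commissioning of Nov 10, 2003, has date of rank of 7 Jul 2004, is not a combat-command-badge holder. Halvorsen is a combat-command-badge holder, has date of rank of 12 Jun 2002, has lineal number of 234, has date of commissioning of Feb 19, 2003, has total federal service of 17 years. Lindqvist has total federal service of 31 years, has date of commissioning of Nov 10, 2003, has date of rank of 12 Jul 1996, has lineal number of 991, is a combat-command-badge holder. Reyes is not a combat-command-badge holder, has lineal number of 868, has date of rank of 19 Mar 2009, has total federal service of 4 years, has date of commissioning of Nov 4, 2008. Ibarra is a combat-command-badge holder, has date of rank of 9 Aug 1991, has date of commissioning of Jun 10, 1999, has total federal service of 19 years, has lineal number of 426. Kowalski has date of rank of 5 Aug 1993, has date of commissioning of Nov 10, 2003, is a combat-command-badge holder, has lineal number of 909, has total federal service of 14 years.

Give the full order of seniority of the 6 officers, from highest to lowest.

Ibarra, Halvorsen, Kowalski, Beaumont, Lindqvist, Reyes

By date of commissioning (earlier first): Ibarra (Jun 10, 1999); then Halvorsen (Feb 19, 2003); then Kowalski, Beaumont and Lindqvist (each Nov 10, 2003); then Reyes (Nov 4, 2008).
Among Kowalski, Beaumont and Lindqvist, by total federal service (lower first): Kowalski (14 years) before Beaumont (21 years) before Lindqvist (31 years).
Full order: Ibarra, Halvorsen, Kowalski, Beaumont, Lindqvist, Reyes.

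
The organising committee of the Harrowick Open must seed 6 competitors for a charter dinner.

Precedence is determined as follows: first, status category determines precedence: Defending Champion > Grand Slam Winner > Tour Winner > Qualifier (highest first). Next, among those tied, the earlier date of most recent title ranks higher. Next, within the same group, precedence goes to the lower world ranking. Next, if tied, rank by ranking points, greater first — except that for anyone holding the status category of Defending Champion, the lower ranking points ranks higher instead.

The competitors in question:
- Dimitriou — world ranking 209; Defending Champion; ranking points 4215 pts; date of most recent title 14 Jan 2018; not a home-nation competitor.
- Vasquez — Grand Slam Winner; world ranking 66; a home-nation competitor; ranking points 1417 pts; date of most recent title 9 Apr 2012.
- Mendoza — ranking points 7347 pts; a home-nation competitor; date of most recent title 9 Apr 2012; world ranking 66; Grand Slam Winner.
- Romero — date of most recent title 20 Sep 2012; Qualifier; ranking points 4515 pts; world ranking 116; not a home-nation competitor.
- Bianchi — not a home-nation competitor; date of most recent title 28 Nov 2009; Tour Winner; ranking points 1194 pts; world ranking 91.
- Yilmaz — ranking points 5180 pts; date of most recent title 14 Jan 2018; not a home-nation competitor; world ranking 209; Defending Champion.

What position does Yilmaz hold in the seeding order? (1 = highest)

2

By status category: Dimitriou and Yilmaz (Defending Champion); then Mendoza and Vasquez (Grand Slam Winner); then Bianchi (Tour Winner); then Romero (Qualifier).
Dimitriou and Yilmaz both have date of most recent title 14 Jan 2018, so the next rule applies.
Dimitriou and Yilmaz both have world ranking 209, so the next rule applies.
Among Dimitriou and Yilmaz, by ranking points (lower first) (reversed rule for this group): Dimitriou (4215 pts) before Yilmaz (5180 pts).
Mendoza and Vasquez both have date of most recent title 9 Apr 2012, so the next rule applies.
Mendoza and Vasquez both have world ranking 66, so the next rule applies.
Among Mendoza and Vasquez, by ranking points (higher first): Mendoza (7347 pts) before Vasquez (1417 pts).
Order: Dimitriou, Yilmaz, Mendoza, Vasquez, Bianchi, Romero. So position 2.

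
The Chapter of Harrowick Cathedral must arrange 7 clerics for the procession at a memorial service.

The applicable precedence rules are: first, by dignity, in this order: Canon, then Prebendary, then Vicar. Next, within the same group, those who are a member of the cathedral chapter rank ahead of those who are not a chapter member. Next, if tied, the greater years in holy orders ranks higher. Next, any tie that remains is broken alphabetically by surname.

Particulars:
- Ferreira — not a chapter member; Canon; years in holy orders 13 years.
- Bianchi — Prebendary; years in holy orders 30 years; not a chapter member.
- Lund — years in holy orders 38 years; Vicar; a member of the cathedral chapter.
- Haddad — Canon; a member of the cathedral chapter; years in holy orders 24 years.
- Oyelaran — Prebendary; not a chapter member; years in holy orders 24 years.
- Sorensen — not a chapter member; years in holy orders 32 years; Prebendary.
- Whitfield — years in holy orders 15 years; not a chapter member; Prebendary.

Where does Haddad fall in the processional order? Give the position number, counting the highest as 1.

1

By dignity: Haddad and Ferreira (Canon); then Sorensen, Bianchi, Oyelaran and Whitfield (Prebendary); then Lund (Vicar).
Among Haddad and Ferreira, a member of the cathedral chapter before not a chapter member: Haddad (a member of the cathedral chapter) before Ferreira (not a chapter member).
Sorensen, Bianchi, Oyelaran and Whitfield are each not a chapter member, so the next rule applies.
Among Sorensen, Bianchi, Oyelaran and Whitfield, by years in holy orders (higher first): Sorensen (32 years) before Bianchi (30 years) before Oyelaran (24 years) before Whitfield (15 years).
Order: Haddad, Ferreira, Sorensen, Bianchi, Oyelaran, Whitfield, Lund. So position 1.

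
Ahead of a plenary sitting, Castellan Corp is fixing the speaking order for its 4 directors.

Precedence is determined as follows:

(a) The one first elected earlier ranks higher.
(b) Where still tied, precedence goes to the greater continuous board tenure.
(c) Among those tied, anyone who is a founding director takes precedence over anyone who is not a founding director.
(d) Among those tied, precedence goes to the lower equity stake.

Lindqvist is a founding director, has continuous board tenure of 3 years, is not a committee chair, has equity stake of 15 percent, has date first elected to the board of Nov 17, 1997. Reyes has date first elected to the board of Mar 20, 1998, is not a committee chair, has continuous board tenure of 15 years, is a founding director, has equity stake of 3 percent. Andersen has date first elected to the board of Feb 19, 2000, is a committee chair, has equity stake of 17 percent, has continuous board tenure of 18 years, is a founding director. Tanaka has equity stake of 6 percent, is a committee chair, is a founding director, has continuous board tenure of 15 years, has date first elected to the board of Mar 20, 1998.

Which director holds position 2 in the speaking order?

By date first elected to the board (earlier first): Lindqvist (Nov 17, 1997); then Reyes and Tanaka (both Mar 20, 1998); then Andersen (Feb 19, 2000).
Reyes and Tanaka both have continuous board tenure 15 years, so the next rule applies.
Reyes and Tanaka are each a founding director, so the next rule applies.
Among Reyes and Tanaka, by equity stake (lower first): Reyes (3 percent) before Tanaka (6 percent).
Order: Lindqvist, Reyes, Tanaka, Andersen.

Reyes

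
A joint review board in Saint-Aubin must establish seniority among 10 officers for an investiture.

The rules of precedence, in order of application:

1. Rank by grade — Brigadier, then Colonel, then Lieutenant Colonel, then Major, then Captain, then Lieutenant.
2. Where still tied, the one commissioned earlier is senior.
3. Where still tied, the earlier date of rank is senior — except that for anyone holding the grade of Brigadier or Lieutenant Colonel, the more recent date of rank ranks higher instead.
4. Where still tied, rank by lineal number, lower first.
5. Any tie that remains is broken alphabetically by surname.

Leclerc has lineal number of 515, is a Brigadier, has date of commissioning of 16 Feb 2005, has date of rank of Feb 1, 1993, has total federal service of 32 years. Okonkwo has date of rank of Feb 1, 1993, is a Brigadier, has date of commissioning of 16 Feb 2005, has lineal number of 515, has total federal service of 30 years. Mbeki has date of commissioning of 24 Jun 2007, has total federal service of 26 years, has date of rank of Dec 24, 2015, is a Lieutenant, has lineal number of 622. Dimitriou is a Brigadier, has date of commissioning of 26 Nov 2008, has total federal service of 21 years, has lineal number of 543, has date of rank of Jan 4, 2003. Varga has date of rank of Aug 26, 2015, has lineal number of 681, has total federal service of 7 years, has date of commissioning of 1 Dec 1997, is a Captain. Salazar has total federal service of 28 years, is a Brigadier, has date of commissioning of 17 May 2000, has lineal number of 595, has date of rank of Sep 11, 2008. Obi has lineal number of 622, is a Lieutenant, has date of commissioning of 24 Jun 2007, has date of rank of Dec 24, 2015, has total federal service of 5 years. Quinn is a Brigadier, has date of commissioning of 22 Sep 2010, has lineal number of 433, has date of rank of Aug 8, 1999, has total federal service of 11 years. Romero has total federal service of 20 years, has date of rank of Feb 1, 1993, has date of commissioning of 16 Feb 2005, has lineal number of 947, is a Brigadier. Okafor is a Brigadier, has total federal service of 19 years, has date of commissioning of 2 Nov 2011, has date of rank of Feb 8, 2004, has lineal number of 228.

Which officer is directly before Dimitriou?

Romero

By grade: Salazar, Leclerc, Okonkwo, Romero, Dimitriou, Quinn and Okafor (Brigadier); then Varga (Captain); then Mbeki and Obi (Lieutenant).
Among Salazar, Leclerc, Okonkwo, Romero, Dimitriou, Quinn and Okafor, by date of commissioning (earlier first): Salazar (17 May 2000) before Leclerc, Okonkwo and Romero (16 Feb 2005) before Dimitriou (26 Nov 2008) before Quinn (22 Sep 2010) before Okafor (2 Nov 2011).
Leclerc, Okonkwo and Romero all have date of rank Feb 1, 1993, so the next rule applies.
Among Leclerc, Okonkwo and Romero, by lineal number (lower first): Leclerc and Okonkwo (515) before Romero (947).
Among Leclerc and Okonkwo, alphabetically by surname: Leclerc before Okonkwo.
Mbeki and Obi both have date of commissioning 24 Jun 2007, so the next rule applies.
Mbeki and Obi both have date of rank Dec 24, 2015, so the next rule applies.
Mbeki and Obi both have lineal number 622, so the next rule applies.
Among Mbeki and Obi, alphabetically by surname: Mbeki before Obi.
Order: Salazar, Leclerc, Okonkwo, Romero, Dimitriou, Quinn, Okafor, Varga, Mbeki, Obi.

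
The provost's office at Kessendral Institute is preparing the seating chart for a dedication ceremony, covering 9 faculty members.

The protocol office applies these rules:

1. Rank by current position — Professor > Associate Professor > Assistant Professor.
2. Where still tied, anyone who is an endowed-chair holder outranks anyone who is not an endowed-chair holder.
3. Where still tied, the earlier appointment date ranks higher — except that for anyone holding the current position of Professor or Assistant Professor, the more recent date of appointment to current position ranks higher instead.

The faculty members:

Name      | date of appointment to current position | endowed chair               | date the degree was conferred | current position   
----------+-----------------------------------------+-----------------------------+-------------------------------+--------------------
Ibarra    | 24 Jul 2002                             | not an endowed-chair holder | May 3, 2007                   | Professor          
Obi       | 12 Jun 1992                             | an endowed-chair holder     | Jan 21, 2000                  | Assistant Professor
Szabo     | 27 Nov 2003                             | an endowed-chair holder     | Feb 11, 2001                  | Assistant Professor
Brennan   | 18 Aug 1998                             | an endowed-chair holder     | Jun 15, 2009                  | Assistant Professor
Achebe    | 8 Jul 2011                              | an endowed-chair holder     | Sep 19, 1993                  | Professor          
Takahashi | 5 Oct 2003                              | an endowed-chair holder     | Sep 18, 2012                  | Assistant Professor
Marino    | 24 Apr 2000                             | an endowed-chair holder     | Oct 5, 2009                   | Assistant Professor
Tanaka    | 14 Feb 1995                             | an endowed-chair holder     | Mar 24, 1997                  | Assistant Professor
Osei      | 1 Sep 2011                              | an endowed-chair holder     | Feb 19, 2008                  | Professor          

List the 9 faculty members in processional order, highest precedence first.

By current position: Osei, Achebe and Ibarra (Professor); then Szabo, Takahashi, Marino, Brennan, Tanaka and Obi (Assistant Professor).
Among Osei, Achebe and Ibarra, an endowed-chair holder before not an endowed-chair holder: Osei and Achebe (an endowed-chair holder) before Ibarra (not an endowed-chair holder).
Among Osei and Achebe, by date of appointment to current position (later first) (reversed rule for this group): Osei (1 Sep 2011) before Achebe (8 Jul 2011).
Szabo, Takahashi, Marino, Brennan, Tanaka and Obi are each an endowed-chair holder, so the next rule applies.
Among Szabo, Takahashi, Marino, Brennan, Tanaka and Obi, by date of appointment to current position (later first) (reversed rule for this group): Szabo (27 Nov 2003) before Takahashi (5 Oct 2003) before Marino (24 Apr 2000) before Brennan (18 Aug 1998) before Tanaka (14 Feb 1995) before Obi (12 Jun 1992).
Full order: Osei, Achebe, Ibarra, Szabo, Takahashi, Marino, Brennan, Tanaka, Obi.

Osei, Achebe, Ibarra, Szabo, Takahashi, Marino, Brennan, Tanaka, Obi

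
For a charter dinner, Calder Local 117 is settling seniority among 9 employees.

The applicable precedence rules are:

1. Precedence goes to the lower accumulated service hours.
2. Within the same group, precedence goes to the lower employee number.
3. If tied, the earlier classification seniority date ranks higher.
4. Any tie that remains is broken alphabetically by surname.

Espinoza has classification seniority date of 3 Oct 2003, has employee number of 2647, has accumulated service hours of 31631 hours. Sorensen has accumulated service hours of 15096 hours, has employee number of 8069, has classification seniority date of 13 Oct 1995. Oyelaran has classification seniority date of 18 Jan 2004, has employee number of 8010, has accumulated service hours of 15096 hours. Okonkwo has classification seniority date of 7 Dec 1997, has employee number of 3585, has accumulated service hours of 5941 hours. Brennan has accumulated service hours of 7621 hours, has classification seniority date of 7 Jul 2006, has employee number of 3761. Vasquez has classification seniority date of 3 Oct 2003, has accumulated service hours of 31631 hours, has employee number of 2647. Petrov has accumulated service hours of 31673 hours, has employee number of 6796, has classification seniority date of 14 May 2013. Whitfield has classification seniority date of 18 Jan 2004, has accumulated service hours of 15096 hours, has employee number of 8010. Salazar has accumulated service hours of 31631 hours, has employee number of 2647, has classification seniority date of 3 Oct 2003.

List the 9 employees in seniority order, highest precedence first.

Okonkwo, Brennan, Oyelaran, Whitfield, Sorensen, Espinoza, Salazar, Vasquez, Petrov

By accumulated service hours (lower first): Okonkwo (5941 hours); then Brennan (7621 hours); then Oyelaran, Whitfield and Sorensen (each 15096 hours); then Espinoza, Salazar and Vasquez (each 31631 hours); then Petrov (31673 hours).
Among Oyelaran, Whitfield and Sorensen, by employee number (lower first): Oyelaran and Whitfield (8010) before Sorensen (8069).
Oyelaran and Whitfield both have classification seniority date 18 Jan 2004, so the next rule applies.
Among Oyelaran and Whitfield, alphabetically by surname: Oyelaran before Whitfield.
Espinoza, Salazar and Vasquez all have employee number 2647, so the next rule applies.
Espinoza, Salazar and Vasquez all have classification seniority date 3 Oct 2003, so the next rule applies.
Among Espinoza, Salazar and Vasquez, alphabetically by surname: Espinoza before Salazar before Vasquez.
Full order: Okonkwo, Brennan, Oyelaran, Whitfield, Sorensen, Espinoza, Salazar, Vasquez, Petrov.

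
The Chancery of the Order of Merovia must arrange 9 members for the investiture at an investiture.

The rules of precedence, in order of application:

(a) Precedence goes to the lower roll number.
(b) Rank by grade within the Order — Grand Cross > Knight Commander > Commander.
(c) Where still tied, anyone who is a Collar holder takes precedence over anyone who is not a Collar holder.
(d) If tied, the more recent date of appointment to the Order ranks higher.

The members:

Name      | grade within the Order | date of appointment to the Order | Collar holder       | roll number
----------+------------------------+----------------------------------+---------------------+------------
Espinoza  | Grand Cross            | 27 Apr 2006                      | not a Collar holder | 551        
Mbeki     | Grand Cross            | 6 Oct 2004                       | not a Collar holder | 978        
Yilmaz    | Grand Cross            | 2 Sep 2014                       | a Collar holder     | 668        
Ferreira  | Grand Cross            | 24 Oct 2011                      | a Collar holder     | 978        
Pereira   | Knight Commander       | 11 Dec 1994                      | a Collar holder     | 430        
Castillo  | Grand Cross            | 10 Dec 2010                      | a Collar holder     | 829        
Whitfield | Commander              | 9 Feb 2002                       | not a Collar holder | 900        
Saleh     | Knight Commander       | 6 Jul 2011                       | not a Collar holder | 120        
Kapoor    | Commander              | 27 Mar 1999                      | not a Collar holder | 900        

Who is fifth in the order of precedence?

By roll number (lower first): Saleh (120); then Pereira (430); then Espinoza (551); then Yilmaz (668); then Castillo (829); then Whitfield and Kapoor (both 900); then Ferreira and Mbeki (both 978).
Whitfield and Kapoor are each Commander, so the next rule applies.
Whitfield and Kapoor are each not a Collar holder, so the next rule applies.
Among Whitfield and Kapoor, by date of appointment to the Order (later first): Whitfield (9 Feb 2002) before Kapoor (27 Mar 1999).
Ferreira and Mbeki are each Grand Cross, so the next rule applies.
Among Ferreira and Mbeki, a Collar holder before not a Collar holder: Ferreira (a Collar holder) before Mbeki (not a Collar holder).
Order: Saleh, Pereira, Espinoza, Yilmaz, Castillo, Whitfield, Kapoor, Ferreira, Mbeki.

Castillo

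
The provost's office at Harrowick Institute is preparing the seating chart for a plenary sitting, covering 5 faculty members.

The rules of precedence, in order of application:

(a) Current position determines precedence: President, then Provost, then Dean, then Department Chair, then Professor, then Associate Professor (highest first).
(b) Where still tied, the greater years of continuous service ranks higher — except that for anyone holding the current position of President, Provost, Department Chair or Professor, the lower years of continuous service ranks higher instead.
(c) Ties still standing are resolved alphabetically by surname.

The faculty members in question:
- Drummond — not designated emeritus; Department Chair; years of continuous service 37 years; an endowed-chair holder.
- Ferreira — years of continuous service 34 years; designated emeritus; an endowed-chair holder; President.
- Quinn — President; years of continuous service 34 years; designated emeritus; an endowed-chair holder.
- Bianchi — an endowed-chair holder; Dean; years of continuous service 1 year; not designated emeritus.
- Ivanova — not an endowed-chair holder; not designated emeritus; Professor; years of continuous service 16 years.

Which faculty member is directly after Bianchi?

By current position: Ferreira and Quinn (President); then Bianchi (Dean); then Drummond (Department Chair); then Ivanova (Professor).
Ferreira and Quinn both have years of continuous service 34 years, so the next rule applies.
Among Ferreira and Quinn, alphabetically by surname: Ferreira before Quinn.
Order: Ferreira, Quinn, Bianchi, Drummond, Ivanova.

Drummond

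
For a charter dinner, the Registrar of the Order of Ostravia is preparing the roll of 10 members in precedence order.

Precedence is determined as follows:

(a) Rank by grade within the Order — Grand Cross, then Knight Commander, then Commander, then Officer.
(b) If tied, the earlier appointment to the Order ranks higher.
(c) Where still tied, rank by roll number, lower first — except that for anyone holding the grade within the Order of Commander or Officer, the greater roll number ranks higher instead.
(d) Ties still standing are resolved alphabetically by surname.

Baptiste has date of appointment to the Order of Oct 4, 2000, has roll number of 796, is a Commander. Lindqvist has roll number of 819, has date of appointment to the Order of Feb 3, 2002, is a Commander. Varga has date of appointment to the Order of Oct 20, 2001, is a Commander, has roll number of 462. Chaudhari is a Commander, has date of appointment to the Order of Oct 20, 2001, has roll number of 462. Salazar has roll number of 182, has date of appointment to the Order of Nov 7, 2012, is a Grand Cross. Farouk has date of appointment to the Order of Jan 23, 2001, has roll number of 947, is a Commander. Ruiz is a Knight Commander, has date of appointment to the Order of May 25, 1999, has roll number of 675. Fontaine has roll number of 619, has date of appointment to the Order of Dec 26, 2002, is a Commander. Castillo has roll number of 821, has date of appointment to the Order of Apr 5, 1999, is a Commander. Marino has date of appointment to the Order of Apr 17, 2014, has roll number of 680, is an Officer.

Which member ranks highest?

Salazar

By grade within the Order: Salazar (Grand Cross); then Ruiz (Knight Commander); then Castillo, Baptiste, Farouk, Chaudhari, Varga, Lindqvist and Fontaine (Commander); then Marino (Officer).
Among Castillo, Baptiste, Farouk, Chaudhari, Varga, Lindqvist and Fontaine, by date of appointment to the Order (earlier first): Castillo (Apr 5, 1999) before Baptiste (Oct 4, 2000) before Farouk (Jan 23, 2001) before Chaudhari and Varga (Oct 20, 2001) before Lindqvist (Feb 3, 2002) before Fontaine (Dec 26, 2002).
Chaudhari and Varga both have roll number 462, so the next rule applies.
Among Chaudhari and Varga, alphabetically by surname: Chaudhari before Varga.
Order: Salazar, Ruiz, Castillo, Baptiste, Farouk, Chaudhari, Varga, Lindqvist, Fontaine, Marino.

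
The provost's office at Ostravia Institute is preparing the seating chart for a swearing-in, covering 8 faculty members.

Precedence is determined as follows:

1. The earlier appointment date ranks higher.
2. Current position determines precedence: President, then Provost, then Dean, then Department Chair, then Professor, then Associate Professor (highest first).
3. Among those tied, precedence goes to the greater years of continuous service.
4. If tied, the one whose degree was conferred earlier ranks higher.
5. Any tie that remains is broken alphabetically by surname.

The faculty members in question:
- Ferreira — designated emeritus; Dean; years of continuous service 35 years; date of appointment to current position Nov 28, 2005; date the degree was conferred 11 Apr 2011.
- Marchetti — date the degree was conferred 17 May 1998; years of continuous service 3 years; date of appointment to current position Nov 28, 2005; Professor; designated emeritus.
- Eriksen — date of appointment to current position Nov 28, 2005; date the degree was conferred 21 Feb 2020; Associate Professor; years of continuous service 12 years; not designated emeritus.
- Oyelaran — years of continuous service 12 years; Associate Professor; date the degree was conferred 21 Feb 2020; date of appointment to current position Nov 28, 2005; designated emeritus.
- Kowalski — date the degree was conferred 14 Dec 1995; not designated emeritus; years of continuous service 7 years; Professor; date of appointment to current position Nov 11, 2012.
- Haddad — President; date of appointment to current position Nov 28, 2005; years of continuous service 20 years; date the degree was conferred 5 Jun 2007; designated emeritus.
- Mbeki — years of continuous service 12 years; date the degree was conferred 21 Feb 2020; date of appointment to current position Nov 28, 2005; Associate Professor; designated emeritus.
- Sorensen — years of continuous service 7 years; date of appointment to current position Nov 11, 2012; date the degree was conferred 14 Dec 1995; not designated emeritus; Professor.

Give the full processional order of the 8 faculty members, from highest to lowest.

Haddad, Ferreira, Marchetti, Eriksen, Mbeki, Oyelaran, Kowalski, Sorensen

By date of appointment to current position (earlier first): Haddad, Ferreira, Marchetti, Eriksen, Mbeki and Oyelaran (each Nov 28, 2005); then Kowalski and Sorensen (both Nov 11, 2012).
Among Haddad, Ferreira, Marchetti, Eriksen, Mbeki and Oyelaran, by current position: Haddad (President) before Ferreira (Dean) before Marchetti (Professor) before Eriksen, Mbeki and Oyelaran (Associate Professor).
Eriksen, Mbeki and Oyelaran all have years of continuous service 12 years, so the next rule applies.
Eriksen, Mbeki and Oyelaran all have date the degree was conferred 21 Feb 2020, so the next rule applies.
Among Eriksen, Mbeki and Oyelaran, alphabetically by surname: Eriksen before Mbeki before Oyelaran.
Kowalski and Sorensen are each Professor, so the next rule applies.
Kowalski and Sorensen both have years of continuous service 7 years, so the next rule applies.
Kowalski and Sorensen both have date the degree was conferred 14 Dec 1995, so the next rule applies.
Among Kowalski and Sorensen, alphabetically by surname: Kowalski before Sorensen.
Full order: Haddad, Ferreira, Marchetti, Eriksen, Mbeki, Oyelaran, Kowalski, Sorensen.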